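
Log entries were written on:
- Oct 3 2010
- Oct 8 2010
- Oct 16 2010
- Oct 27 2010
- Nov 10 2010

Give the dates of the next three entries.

The spacing grows by 3 each time: 5, 8, 11, 14 days.
Next gap: 17 days. Nov 10 2010 + 17 days = Nov 27 2010.
Next gap: 20 days. Nov 27 2010 + 20 days = Dec 17 2010.
Next gap: 23 days. Dec 17 2010 + 23 days = Jan 9 2011.

Nov 27 2010, Dec 17 2010, Jan 9 2011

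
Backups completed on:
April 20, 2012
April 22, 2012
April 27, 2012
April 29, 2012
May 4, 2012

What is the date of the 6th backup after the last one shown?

Gaps: 2, 5, 2, 5 days — not constant, but cyclic with period 2.
The events fall on every Friday and Sunday.
Next Sunday: May 6, 2012.
Next Friday: May 11, 2012.
Next Sunday: May 13, 2012.
Next Friday: May 18, 2012.
The following Sunday is May 20, 2012.
Next Friday: May 25, 2012.

May 25, 2012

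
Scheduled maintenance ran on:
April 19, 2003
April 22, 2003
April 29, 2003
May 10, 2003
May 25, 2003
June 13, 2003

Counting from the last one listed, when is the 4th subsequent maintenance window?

Intervals are 3, 7, 11, 15, 19 days — an arithmetic progression with common difference 4.
Next gap: 23 days. June 13, 2003 + 23 days = July 6, 2003.
Next gap: 27 days. July 6, 2003 + 27 days = August 2, 2003.
Next gap: 31 days. August 2, 2003 + 31 days = September 2, 2003.
Next gap: 35 days. September 2, 2003 + 35 days = October 7, 2003.

October 7, 2003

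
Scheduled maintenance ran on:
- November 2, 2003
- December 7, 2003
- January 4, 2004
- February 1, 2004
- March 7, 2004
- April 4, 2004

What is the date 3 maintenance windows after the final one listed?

July 4, 2004

Gaps: 35, 28, 28, 35, 28 days — a mix of 28 and 35. Every date is a Sunday.
Each is the 1st Sunday of its month.
May 2004 — 1st Sunday is May 2, 2004.
June 2004 — 1st Sunday is June 6, 2004.
July 2004 — 1st Sunday is July 4, 2004.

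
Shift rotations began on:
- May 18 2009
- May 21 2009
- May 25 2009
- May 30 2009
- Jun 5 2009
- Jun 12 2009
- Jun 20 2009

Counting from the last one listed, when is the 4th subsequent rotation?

The spacing grows by 1 each time: 3, 4, 5, 6, 7, 8 days.
Next gap: 9 days. Jun 20 2009 + 9 days = Jun 29 2009.
Next gap: 10 days. Jun 29 2009 + 10 days = Jul 9 2009.
Next gap: 11 days. Jul 9 2009 + 11 days = Jul 20 2009.
Next gap: 12 days. Jul 20 2009 + 12 days = Aug 1 2009.

Aug 1 2009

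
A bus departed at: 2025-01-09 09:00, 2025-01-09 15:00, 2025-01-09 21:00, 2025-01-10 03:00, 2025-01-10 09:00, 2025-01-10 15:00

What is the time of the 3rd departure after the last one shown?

2025-01-11 09:00

Spacing: 6, 6, 6, 6, 6 h — constant 6 h.
2025-01-10 15:00 + 6 h = 2025-01-10 21:00.
2025-01-10 21:00 + 6 h = 2025-01-11 03:00.
2025-01-11 03:00 + 6 h = 2025-01-11 09:00.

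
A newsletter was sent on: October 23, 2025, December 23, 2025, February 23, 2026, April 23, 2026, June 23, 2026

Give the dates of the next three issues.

The day-of-month is always 23 (61, 62, 59, 61 days between events).
So this recurs on the 23rd of every 2 months.
Next: August 2026 → August 23, 2026.
Next: October 2026 → October 23, 2026.
Next: December 2026 → December 23, 2026.

August 23, 2026; October 23, 2026; December 23, 2026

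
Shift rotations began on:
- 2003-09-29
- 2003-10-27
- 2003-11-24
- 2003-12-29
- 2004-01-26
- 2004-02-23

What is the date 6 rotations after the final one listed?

All Mondays; the gaps (28, 28, 35, 28, 28) vary with month length.
This is the last Monday of each month.
Last Monday of March 2004: 2004-03-29.
April 2004 ends with Monday 2004-04-26.
Last Monday of May 2004: 2004-05-31.
Last Monday of June 2004: 2004-06-28.
July 2004 ends with Monday 2004-07-26.
Last Monday of August 2004: 2004-08-30.

2004-08-30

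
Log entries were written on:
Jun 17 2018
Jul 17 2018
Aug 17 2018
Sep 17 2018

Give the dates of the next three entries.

Gaps: 30, 31, 31 days — not constant. Every event is on the 17th of the month.
Pattern: the 17th of each month.
Next: October 2018 → Oct 17 2018.
November 2018: Nov 17 2018.
December 2018: Dec 17 2018.

Oct 17 2018, Nov 17 2018, Dec 17 2018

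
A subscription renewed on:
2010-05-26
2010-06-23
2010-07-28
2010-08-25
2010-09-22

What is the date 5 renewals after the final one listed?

All dates are Wednesdays, 28, 35, 28, 28 days apart.
Specifically, the 4th Wednesday of each month.
4th Wednesday of October 2010: 2010-10-27.
4th Wednesday of November 2010: 2010-11-24.
December 2010 — 4th Wednesday is 2010-12-22.
January 2011 — 4th Wednesday is 2011-01-26.
4th Wednesday of February 2011: 2011-02-23.

2011-02-23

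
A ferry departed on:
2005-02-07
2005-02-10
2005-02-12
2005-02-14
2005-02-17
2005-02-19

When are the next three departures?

2005-02-21, 2005-02-24, 2005-02-26

The gap pattern 3, 2, 2, 3, 2 repeats every 3 events.
These are the Mondays, Thursdays and Saturdays of each week.
Next Monday: 2005-02-21.
The following Thursday is 2005-02-24.
Next Saturday: 2005-02-26.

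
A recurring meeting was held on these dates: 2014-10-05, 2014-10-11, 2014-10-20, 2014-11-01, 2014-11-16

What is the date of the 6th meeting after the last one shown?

Gaps: 6, 9, 12, 15 days — each gap is 3 larger than the previous one.
Next gap: 18 days. 2014-11-16 + 18 days = 2014-12-04.
Next gap: 21 days. 2014-12-04 + 21 days = 2014-12-25.
Next gap: 24 days. 2014-12-25 + 24 days = 2015-01-18.
Next gap: 27 days. 2015-01-18 + 27 days = 2015-02-14.
Next gap: 30 days. 2015-02-14 + 30 days = 2015-03-16.
Next gap: 33 days. 2015-03-16 + 33 days = 2015-04-18.

2015-04-18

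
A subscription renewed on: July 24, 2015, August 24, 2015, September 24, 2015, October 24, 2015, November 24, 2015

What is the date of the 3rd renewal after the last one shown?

Each date is the 24th; the gaps (31, 31, 30, 31) track the month lengths.
The rule is the 24th of each month.
December 2015: December 24, 2015.
January 2016: January 24, 2016.
Next: February 2016 → February 24, 2016.

February 24, 2016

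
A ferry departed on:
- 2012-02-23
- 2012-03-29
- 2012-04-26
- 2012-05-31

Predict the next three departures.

2012-06-28, 2012-07-26, 2012-08-30

Every date is a Thursday; gaps 35, 28, 35 days.
Each is the last Thursday of its month (at least one falls on the 29th or later, ruling out '4th Thursday').
Last Thursday of June 2012: 2012-06-28.
Last Thursday of July 2012: 2012-07-26.
Last Thursday of August 2012: 2012-08-30.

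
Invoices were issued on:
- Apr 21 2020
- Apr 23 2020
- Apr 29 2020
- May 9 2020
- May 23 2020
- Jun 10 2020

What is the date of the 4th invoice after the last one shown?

Sep 30 2020

Gaps: 2, 6, 10, 14, 18 days — each gap is 4 larger than the previous one.
Next gap: 22 days. Jun 10 2020 + 22 days = Jul 2 2020.
Next gap: 26 days. Jul 2 2020 + 26 days = Jul 28 2020.
Next gap: 30 days. Jul 28 2020 + 30 days = Aug 27 2020.
Next gap: 34 days. Aug 27 2020 + 34 days = Sep 30 2020.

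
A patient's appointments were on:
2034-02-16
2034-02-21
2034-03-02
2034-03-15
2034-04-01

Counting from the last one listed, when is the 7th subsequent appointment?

Intervals are 5, 9, 13, 17 days — an arithmetic progression with common difference 4.
Next gap: 21 days. 2034-04-01 + 21 days = 2034-04-22.
Next gap: 25 days. 2034-04-22 + 25 days = 2034-05-17.
Next gap: 29 days. 2034-05-17 + 29 days = 2034-06-15.
Next gap: 33 days. 2034-06-15 + 33 days = 2034-07-18.
Next gap: 37 days. 2034-07-18 + 37 days = 2034-08-24.
Next gap: 41 days. 2034-08-24 + 41 days = 2034-10-04.
Next gap: 45 days. 2034-10-04 + 45 days = 2034-11-18.

2034-11-18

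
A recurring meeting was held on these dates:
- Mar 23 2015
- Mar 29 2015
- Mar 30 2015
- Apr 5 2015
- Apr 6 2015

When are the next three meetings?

Apr 12 2015, Apr 13 2015, Apr 19 2015

The gap pattern 6, 1, 6, 1 repeats every 2 events.
These are the Mondays and Sundays of each week.
The following Sunday is Apr 12 2015.
The following Monday is Apr 13 2015.
The following Sunday is Apr 19 2015.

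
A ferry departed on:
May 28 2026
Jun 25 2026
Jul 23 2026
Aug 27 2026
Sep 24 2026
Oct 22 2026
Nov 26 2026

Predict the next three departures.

Gaps: 28, 28, 35, 28, 28, 35 days — a mix of 28 and 35. Every date is a Thursday.
Each is the 4th Thursday of its month.
4th Thursday of December 2026: Dec 24 2026.
January 2027 — 4th Thursday is Jan 28 2027.
4th Thursday of February 2027: Feb 25 2027.

Dec 24 2026, Jan 28 2027, Feb 25 2027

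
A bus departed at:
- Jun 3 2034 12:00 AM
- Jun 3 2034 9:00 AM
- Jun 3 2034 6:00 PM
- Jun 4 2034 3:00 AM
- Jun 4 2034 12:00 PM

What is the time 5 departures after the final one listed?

Jun 6 2034 9:00 AM

Gaps: 9, 9, 9, 9 hours — each event is 9 hours after the previous one.
Jun 4 2034 12:00 PM + 9 h = Jun 4 2034 9:00 PM.
Jun 4 2034 9:00 PM + 9 h = Jun 5 2034 6:00 AM.
Jun 5 2034 6:00 AM + 9 h = Jun 5 2034 3:00 PM.
Jun 5 2034 3:00 PM + 9 h = Jun 6 2034 12:00 AM.
Jun 6 2034 12:00 AM + 9 h = Jun 6 2034 9:00 AM.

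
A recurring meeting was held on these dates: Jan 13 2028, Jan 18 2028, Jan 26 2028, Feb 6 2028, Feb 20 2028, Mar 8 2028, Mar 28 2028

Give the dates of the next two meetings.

The spacing grows by 3 each time: 5, 8, 11, 14, 17, 20 days.
Next gap: 23 days. Mar 28 2028 + 23 days = Apr 20 2028.
Next gap: 26 days. Apr 20 2028 + 26 days = May 16 2028.

Apr 20 2028, May 16 2028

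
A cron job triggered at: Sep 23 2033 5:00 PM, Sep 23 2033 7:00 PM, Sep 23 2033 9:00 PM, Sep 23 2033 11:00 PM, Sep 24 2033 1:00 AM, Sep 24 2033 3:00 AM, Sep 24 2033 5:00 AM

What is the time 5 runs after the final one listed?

Gaps: 2, 2, 2, 2, 2, 2 hours — each event is 2 hours after the previous one.
Sep 24 2033 5:00 AM + 2 h = Sep 24 2033 7:00 AM.
Sep 24 2033 7:00 AM + 2 h = Sep 24 2033 9:00 AM.
Sep 24 2033 9:00 AM + 2 h = Sep 24 2033 11:00 AM.
Sep 24 2033 11:00 AM + 2 h = Sep 24 2033 1:00 PM.
Sep 24 2033 1:00 PM + 2 h = Sep 24 2033 3:00 PM.

Sep 24 2033 3:00 PM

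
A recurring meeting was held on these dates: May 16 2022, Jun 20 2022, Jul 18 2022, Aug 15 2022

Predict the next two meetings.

Sep 19 2022, Oct 17 2022

Gaps: 35, 28, 28 days — a mix of 28 and 35. Every date is a Monday.
Each is the 3rd Monday of its month.
3rd Monday of September 2022: Sep 19 2022.
3rd Monday of October 2022: Oct 17 2022.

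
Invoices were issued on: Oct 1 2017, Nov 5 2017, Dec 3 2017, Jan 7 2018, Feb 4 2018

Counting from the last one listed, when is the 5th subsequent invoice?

Jul 1 2018

These are Sundays at 28- or 35-day spacing (35, 28, 35, 28).
The pattern: 1st Sunday of the month.
1st Sunday of March 2018: Mar 4 2018.
1st Sunday of April 2018: Apr 1 2018.
May 2018 — 1st Sunday is May 6 2018.
1st Sunday of June 2018: Jun 3 2018.
July 2018 — 1st Sunday is Jul 1 2018.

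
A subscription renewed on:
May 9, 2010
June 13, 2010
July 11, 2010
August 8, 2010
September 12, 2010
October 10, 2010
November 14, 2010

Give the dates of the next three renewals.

December 12, 2010; January 9, 2011; February 13, 2011

Gaps: 35, 28, 28, 35, 28, 35 days — a mix of 28 and 35. Every date is a Sunday.
Each is the 2nd Sunday of its month.
2nd Sunday of December 2010: December 12, 2010.
2nd Sunday of January 2011: January 9, 2011.
February 2011 — 2nd Sunday is February 13, 2011.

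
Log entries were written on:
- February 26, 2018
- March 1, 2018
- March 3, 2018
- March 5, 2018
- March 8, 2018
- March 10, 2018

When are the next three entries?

Gaps: 3, 2, 2, 3, 2 days — not constant, but cyclic with period 3.
The events fall on every Monday, Thursday and Saturday.
Next Monday: March 12, 2018.
Next Thursday: March 15, 2018.
Next Saturday: March 17, 2018.

March 12, 2018; March 15, 2018; March 17, 2018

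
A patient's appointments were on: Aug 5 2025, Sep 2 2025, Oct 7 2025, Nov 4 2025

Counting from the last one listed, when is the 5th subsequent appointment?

Apr 7 2026

Gaps: 28, 35, 28 days — a mix of 28 and 35. Every date is a Tuesday.
Each is the 1st Tuesday of its month.
December 2025 — 1st Tuesday is Dec 2 2025.
1st Tuesday of January 2026: Jan 6 2026.
1st Tuesday of February 2026: Feb 3 2026.
1st Tuesday of March 2026: Mar 3 2026.
1st Tuesday of April 2026: Apr 7 2026.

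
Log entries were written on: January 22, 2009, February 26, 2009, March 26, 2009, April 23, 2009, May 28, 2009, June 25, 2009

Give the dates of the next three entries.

Gaps: 35, 28, 28, 35, 28 days — a mix of 28 and 35. Every date is a Thursday.
Each is the 4th Thursday of its month.
July 2009 — 4th Thursday is July 23, 2009.
August 2009 — 4th Thursday is August 27, 2009.
4th Thursday of September 2009: September 24, 2009.

July 23, 2009; August 27, 2009; September 24, 2009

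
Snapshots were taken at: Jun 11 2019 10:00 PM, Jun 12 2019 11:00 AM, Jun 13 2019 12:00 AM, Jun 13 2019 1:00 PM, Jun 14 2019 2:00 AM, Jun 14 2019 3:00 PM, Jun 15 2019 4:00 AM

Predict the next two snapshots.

Spacing: 13, 13, 13, 13, 13, 13 h — constant 13 h.
Jun 15 2019 4:00 AM + 13 h = Jun 15 2019 5:00 PM.
Jun 15 2019 5:00 PM + 13 h = Jun 16 2019 6:00 AM.

Jun 15 2019 5:00 PM, Jun 16 2019 6:00 AM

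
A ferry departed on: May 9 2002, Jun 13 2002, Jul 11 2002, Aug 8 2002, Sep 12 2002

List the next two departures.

All dates are Thursdays, 35, 28, 28, 35 days apart.
Specifically, the 2nd Thursday of each month.
2nd Thursday of October 2002: Oct 10 2002.
November 2002 — 2nd Thursday is Nov 14 2002.

Oct 10 2002, Nov 14 2002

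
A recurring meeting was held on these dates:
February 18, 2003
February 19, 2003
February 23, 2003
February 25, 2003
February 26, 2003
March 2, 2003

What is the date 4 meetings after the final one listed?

The gap pattern 1, 4, 2, 1, 4 repeats every 3 events.
These are the Tuesdays, Wednesdays and Sundays of each week.
The following Tuesday is March 4, 2003.
The following Wednesday is March 5, 2003.
Next Sunday: March 9, 2003.
Next Tuesday: March 11, 2003.

March 11, 2003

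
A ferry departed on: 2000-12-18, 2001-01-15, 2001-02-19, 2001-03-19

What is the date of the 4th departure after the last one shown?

2001-07-16

These are Mondays at 28- or 35-day spacing (28, 35, 28).
The pattern: 3rd Monday of the month.
April 2001 — 3rd Monday is 2001-04-16.
3rd Monday of May 2001: 2001-05-21.
June 2001 — 3rd Monday is 2001-06-18.
3rd Monday of July 2001: 2001-07-16.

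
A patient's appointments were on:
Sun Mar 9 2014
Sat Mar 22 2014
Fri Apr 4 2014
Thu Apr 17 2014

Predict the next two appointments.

The spacing is 13, 13, 13 days — always 13 days.
Thu Apr 17 2014 + 13 days = Wed Apr 30 2014.
Wed Apr 30 2014 + 13 days = Tue May 13 2014.

Wed Apr 30 2014, Tue May 13 2014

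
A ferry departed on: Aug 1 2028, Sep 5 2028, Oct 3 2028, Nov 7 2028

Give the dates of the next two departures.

Dec 5 2028, Jan 2 2029

Gaps: 35, 28, 35 days — a mix of 28 and 35. Every date is a Tuesday.
Each is the 1st Tuesday of its month.
1st Tuesday of December 2028: Dec 5 2028.
1st Tuesday of January 2029: Jan 2 2029.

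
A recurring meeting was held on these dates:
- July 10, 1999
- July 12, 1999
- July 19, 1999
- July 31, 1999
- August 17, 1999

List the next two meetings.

September 8, 1999; October 5, 1999

Gaps: 2, 7, 12, 17 days — each gap is 5 larger than the previous one.
Next gap: 22 days. August 17, 1999 + 22 days = September 8, 1999.
Next gap: 27 days. September 8, 1999 + 27 days = October 5, 1999.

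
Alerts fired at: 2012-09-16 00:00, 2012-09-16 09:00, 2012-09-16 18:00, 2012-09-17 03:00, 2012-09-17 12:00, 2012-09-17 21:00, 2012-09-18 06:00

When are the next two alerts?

The interval is a steady 9 hours (9, 9, 9, 9, 9, 9).
2012-09-18 06:00 + 9 h = 2012-09-18 15:00.
2012-09-18 15:00 + 9 h = 2012-09-19 00:00.

2012-09-18 15:00, 2012-09-19 00:00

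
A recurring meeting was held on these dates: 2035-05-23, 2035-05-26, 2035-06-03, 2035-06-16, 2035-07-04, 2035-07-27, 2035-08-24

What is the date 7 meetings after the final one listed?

2036-07-25

The spacing grows by 5 each time: 3, 8, 13, 18, 23, 28 days.
Next gap: 33 days. 2035-08-24 + 33 days = 2035-09-26.
Next gap: 38 days. 2035-09-26 + 38 days = 2035-11-03.
Next gap: 43 days. 2035-11-03 + 43 days = 2035-12-16.
Next gap: 48 days. 2035-12-16 + 48 days = 2036-02-02.
Next gap: 53 days. 2036-02-02 + 53 days = 2036-03-26.
Next gap: 58 days. 2036-03-26 + 58 days = 2036-05-23.
Next gap: 63 days. 2036-05-23 + 63 days = 2036-07-25.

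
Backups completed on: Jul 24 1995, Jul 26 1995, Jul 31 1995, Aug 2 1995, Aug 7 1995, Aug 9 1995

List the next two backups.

Aug 14 1995, Aug 16 1995

Gaps: 2, 5, 2, 5, 2 days — not constant, but cyclic with period 2.
The events fall on every Monday and Wednesday.
The following Monday is Aug 14 1995.
Next Wednesday: Aug 16 1995.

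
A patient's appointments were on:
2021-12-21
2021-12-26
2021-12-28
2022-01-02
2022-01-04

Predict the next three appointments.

2022-01-09, 2022-01-11, 2022-01-16

The gap pattern 5, 2, 5, 2 repeats every 2 events.
These are the Tuesdays and Sundays of each week.
The following Sunday is 2022-01-09.
Next Tuesday: 2022-01-11.
The following Sunday is 2022-01-16.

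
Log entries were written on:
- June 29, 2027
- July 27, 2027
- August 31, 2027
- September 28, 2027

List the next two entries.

October 26, 2027; November 30, 2027

All Tuesdays; the gaps (28, 35, 28) vary with month length.
This is the last Tuesday of each month.
Last Tuesday of October 2027: October 26, 2027.
November 2027 ends with Tuesday November 30, 2027.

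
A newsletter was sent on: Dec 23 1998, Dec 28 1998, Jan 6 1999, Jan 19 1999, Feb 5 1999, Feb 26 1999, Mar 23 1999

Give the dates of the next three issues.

Apr 21 1999, May 24 1999, Jun 30 1999

Gaps: 5, 9, 13, 17, 21, 25 days — each gap is 4 larger than the previous one.
Next gap: 29 days. Mar 23 1999 + 29 days = Apr 21 1999.
Next gap: 33 days. Apr 21 1999 + 33 days = May 24 1999.
Next gap: 37 days. May 24 1999 + 37 days = Jun 30 1999.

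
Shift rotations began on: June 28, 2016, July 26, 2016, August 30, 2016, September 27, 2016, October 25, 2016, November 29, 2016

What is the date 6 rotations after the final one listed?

May 30, 2017

These are Tuesdays with 28, 35, 28, 28, 35-day gaps.
Each is the final Tuesday of its month — August 30, 2016 is past the 28th, so '4th Tuesday' doesn't fit.
December 2016 ends with Tuesday December 27, 2016.
January 2017 ends with Tuesday January 31, 2017.
February 2017 ends with Tuesday February 28, 2017.
Last Tuesday of March 2017: March 28, 2017.
Last Tuesday of April 2017: April 25, 2017.
Last Tuesday of May 2017: May 30, 2017.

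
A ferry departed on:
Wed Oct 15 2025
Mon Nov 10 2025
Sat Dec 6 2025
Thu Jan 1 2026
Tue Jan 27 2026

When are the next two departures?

Sun Feb 22 2026, Fri Mar 20 2026

Every event comes 26 days after the last (26, 26, 26, 26).
Tue Jan 27 2026 + 26 days = Sun Feb 22 2026.
Sun Feb 22 2026 + 26 days = Fri Mar 20 2026.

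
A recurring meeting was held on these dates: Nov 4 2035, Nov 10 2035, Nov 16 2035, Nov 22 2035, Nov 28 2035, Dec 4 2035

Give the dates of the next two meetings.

Dec 10 2035, Dec 16 2035

Gaps between consecutive events: 6, 6, 6, 6, 6 days — a constant 6-day interval.
Dec 4 2035 + 6 days = Dec 10 2035.
Dec 10 2035 + 6 days = Dec 16 2035.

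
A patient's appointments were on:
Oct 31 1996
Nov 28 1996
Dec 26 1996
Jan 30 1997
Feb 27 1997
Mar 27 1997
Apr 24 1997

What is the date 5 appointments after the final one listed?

All Thursdays; the gaps (28, 28, 35, 28, 28, 28) vary with month length.
This is the last Thursday of each month.
May 1997 ends with Thursday May 29 1997.
Last Thursday of June 1997: Jun 26 1997.
Last Thursday of July 1997: Jul 31 1997.
August 1997 ends with Thursday Aug 28 1997.
September 1997 ends with Thursday Sep 25 1997.

Sep 25 1997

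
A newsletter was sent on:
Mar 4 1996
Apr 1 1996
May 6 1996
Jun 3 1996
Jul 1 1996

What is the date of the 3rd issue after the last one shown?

All dates are Mondays, 28, 35, 28, 28 days apart.
Specifically, the 1st Monday of each month.
1st Monday of August 1996: Aug 5 1996.
September 1996 — 1st Monday is Sep 2 1996.
1st Monday of October 1996: Oct 7 1996.

Oct 7 1996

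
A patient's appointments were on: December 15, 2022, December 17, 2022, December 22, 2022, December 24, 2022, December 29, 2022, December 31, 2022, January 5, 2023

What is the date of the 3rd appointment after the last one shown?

Gaps: 2, 5, 2, 5, 2, 5 days — not constant, but cyclic with period 2.
The events fall on every Thursday and Saturday.
The following Saturday is January 7, 2023.
The following Thursday is January 12, 2023.
The following Saturday is January 14, 2023.

January 14, 2023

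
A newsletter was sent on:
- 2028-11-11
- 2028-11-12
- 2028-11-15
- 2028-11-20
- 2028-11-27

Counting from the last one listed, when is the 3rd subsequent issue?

Gaps: 1, 3, 5, 7 days — each gap is 2 larger than the previous one.
Next gap: 9 days. 2028-11-27 + 9 days = 2028-12-06.
Next gap: 11 days. 2028-12-06 + 11 days = 2028-12-17.
Next gap: 13 days. 2028-12-17 + 13 days = 2028-12-30.

2028-12-30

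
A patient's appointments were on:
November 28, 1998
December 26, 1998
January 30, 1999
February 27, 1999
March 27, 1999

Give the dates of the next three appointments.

Every date is a Saturday; gaps 28, 35, 28, 28 days.
Each is the last Saturday of its month (at least one falls on the 29th or later, ruling out '4th Saturday').
April 1999 ends with Saturday April 24, 1999.
May 1999 ends with Saturday May 29, 1999.
June 1999 ends with Saturday June 26, 1999.

April 24, 1999; May 29, 1999; June 26, 1999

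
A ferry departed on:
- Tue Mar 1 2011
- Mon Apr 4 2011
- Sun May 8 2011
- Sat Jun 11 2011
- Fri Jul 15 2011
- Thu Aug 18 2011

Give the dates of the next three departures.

The spacing is 34, 34, 34, 34, 34 days — always 34 days.
Thu Aug 18 2011 + 34 days = Wed Sep 21 2011.
Wed Sep 21 2011 + 34 days = Tue Oct 25 2011.
Tue Oct 25 2011 + 34 days = Mon Nov 28 2011.

Wed Sep 21 2011, Tue Oct 25 2011, Mon Nov 28 2011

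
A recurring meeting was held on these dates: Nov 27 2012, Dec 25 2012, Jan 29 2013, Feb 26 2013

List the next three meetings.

Mar 26 2013, Apr 30 2013, May 28 2013

All Tuesdays; the gaps (28, 35, 28) vary with month length.
This is the last Tuesday of each month.
Last Tuesday of March 2013: Mar 26 2013.
April 2013 ends with Tuesday Apr 30 2013.
Last Tuesday of May 2013: May 28 2013.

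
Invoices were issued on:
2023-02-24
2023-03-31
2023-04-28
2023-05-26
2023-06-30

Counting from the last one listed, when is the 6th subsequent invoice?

2023-12-29

These are Fridays with 35, 28, 28, 35-day gaps.
Each is the final Friday of its month — 2023-03-31 is past the 28th, so '4th Friday' doesn't fit.
Last Friday of July 2023: 2023-07-28.
Last Friday of August 2023: 2023-08-25.
Last Friday of September 2023: 2023-09-29.
October 2023 ends with Friday 2023-10-27.
November 2023 ends with Friday 2023-11-24.
Last Friday of December 2023: 2023-12-29.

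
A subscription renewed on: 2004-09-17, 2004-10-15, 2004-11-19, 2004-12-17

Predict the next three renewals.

These are Fridays at 28- or 35-day spacing (28, 35, 28).
The pattern: 3rd Friday of the month.
January 2005 — 3rd Friday is 2005-01-21.
February 2005 — 3rd Friday is 2005-02-18.
3rd Friday of March 2005: 2005-03-18.

2005-01-21, 2005-02-18, 2005-03-18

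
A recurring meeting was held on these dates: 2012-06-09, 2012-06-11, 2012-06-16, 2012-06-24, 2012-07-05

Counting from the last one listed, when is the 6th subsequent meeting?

The spacing grows by 3 each time: 2, 5, 8, 11 days.
Next gap: 14 days. 2012-07-05 + 14 days = 2012-07-19.
Next gap: 17 days. 2012-07-19 + 17 days = 2012-08-05.
Next gap: 20 days. 2012-08-05 + 20 days = 2012-08-25.
Next gap: 23 days. 2012-08-25 + 23 days = 2012-09-17.
Next gap: 26 days. 2012-09-17 + 26 days = 2012-10-13.
Next gap: 29 days. 2012-10-13 + 29 days = 2012-11-11.

2012-11-11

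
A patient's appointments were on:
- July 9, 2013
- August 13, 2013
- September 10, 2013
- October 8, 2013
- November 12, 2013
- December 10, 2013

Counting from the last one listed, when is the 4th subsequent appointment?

April 8, 2014

All dates are Tuesdays, 35, 28, 28, 35, 28 days apart.
Specifically, the 2nd Tuesday of each month.
January 2014 — 2nd Tuesday is January 14, 2014.
February 2014 — 2nd Tuesday is February 11, 2014.
2nd Tuesday of March 2014: March 11, 2014.
April 2014 — 2nd Tuesday is April 8, 2014.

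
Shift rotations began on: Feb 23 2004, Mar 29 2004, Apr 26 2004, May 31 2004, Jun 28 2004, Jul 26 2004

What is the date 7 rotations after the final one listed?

Feb 28 2005

These are Mondays with 35, 28, 35, 28, 28-day gaps.
Each is the final Monday of its month — Mar 29 2004 is past the 28th, so '4th Monday' doesn't fit.
Last Monday of August 2004: Aug 30 2004.
Last Monday of September 2004: Sep 27 2004.
Last Monday of October 2004: Oct 25 2004.
November 2004 ends with Monday Nov 29 2004.
December 2004 ends with Monday Dec 27 2004.
Last Monday of January 2005: Jan 31 2005.
Last Monday of February 2005: Feb 28 2005.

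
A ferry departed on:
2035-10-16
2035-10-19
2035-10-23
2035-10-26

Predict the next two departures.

2035-10-30, 2035-11-02

Gaps: 3, 4, 3 days — not constant, but cyclic with period 2.
The events fall on every Tuesday and Friday.
Next Tuesday: 2035-10-30.
The following Friday is 2035-11-02.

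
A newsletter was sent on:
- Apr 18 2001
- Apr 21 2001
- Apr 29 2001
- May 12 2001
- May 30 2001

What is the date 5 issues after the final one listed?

The spacing grows by 5 each time: 3, 8, 13, 18 days.
Next gap: 23 days. May 30 2001 + 23 days = Jun 22 2001.
Next gap: 28 days. Jun 22 2001 + 28 days = Jul 20 2001.
Next gap: 33 days. Jul 20 2001 + 33 days = Aug 22 2001.
Next gap: 38 days. Aug 22 2001 + 38 days = Sep 29 2001.
Next gap: 43 days. Sep 29 2001 + 43 days = Nov 11 2001.

Nov 11 2001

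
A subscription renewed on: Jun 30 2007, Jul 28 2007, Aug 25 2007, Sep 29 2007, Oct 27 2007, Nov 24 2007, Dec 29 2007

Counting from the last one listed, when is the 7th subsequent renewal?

Jul 26 2008

Every date is a Saturday; gaps 28, 28, 35, 28, 28, 35 days.
Each is the last Saturday of its month (at least one falls on the 29th or later, ruling out '4th Saturday').
Last Saturday of January 2008: Jan 26 2008.
February 2008 ends with Saturday Feb 23 2008.
Last Saturday of March 2008: Mar 29 2008.
April 2008 ends with Saturday Apr 26 2008.
May 2008 ends with Saturday May 31 2008.
Last Saturday of June 2008: Jun 28 2008.
July 2008 ends with Saturday Jul 26 2008.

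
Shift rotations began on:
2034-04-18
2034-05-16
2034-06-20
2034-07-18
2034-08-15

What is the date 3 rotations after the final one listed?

These are Tuesdays at 28- or 35-day spacing (28, 35, 28, 28).
The pattern: 3rd Tuesday of the month.
September 2034 — 3rd Tuesday is 2034-09-19.
October 2034 — 3rd Tuesday is 2034-10-17.
3rd Tuesday of November 2034: 2034-11-21.

2034-11-21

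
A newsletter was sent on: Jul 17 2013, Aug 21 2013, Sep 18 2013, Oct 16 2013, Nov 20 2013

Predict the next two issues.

All dates are Wednesdays, 35, 28, 28, 35 days apart.
Specifically, the 3rd Wednesday of each month.
3rd Wednesday of December 2013: Dec 18 2013.
3rd Wednesday of January 2014: Jan 15 2014.

Dec 18 2013, Jan 15 2014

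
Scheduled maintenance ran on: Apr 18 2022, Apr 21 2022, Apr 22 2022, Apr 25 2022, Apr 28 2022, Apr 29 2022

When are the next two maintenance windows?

The gap pattern 3, 1, 3, 3, 1 repeats every 3 events.
These are the Mondays, Thursdays and Fridays of each week.
The following Monday is May 2 2022.
Next Thursday: May 5 2022.

May 2 2022, May 5 2022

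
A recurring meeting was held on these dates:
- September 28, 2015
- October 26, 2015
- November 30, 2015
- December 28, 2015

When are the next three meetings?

January 25, 2016; February 29, 2016; March 28, 2016

All Mondays; the gaps (28, 35, 28) vary with month length.
This is the last Monday of each month.
January 2016 ends with Monday January 25, 2016.
Last Monday of February 2016: February 29, 2016.
Last Monday of March 2016: March 28, 2016.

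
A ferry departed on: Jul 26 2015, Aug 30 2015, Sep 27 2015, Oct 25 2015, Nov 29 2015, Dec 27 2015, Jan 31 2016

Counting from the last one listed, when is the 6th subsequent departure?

These are Sundays with 35, 28, 28, 35, 28, 35-day gaps.
Each is the final Sunday of its month — Aug 30 2015 is past the 28th, so '4th Sunday' doesn't fit.
February 2016 ends with Sunday Feb 28 2016.
March 2016 ends with Sunday Mar 27 2016.
Last Sunday of April 2016: Apr 24 2016.
Last Sunday of May 2016: May 29 2016.
Last Sunday of June 2016: Jun 26 2016.
July 2016 ends with Sunday Jul 31 2016.

Jul 31 2016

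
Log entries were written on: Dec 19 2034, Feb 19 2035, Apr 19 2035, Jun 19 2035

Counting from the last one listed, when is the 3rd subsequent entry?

Dec 19 2035

The day-of-month is always 19 (62, 59, 61 days between events).
So this recurs on the 19th of every 2 months.
Next: August 2035 → Aug 19 2035.
October 2035: Oct 19 2035.
Next: December 2035 → Dec 19 2035.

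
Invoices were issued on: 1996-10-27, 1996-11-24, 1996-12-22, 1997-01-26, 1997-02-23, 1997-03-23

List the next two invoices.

1997-04-27, 1997-05-25

These are Sundays at 28- or 35-day spacing (28, 28, 35, 28, 28).
The pattern: 4th Sunday of the month.
April 1997 — 4th Sunday is 1997-04-27.
May 1997 — 4th Sunday is 1997-05-25.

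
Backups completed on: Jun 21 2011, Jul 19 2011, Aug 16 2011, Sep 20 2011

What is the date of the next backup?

Oct 18 2011

These are Tuesdays at 28- or 35-day spacing (28, 28, 35).
The pattern: 3rd Tuesday of the month.
3rd Tuesday of October 2011: Oct 18 2011.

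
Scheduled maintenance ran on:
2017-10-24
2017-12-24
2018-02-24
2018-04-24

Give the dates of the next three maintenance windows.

The day-of-month is always 24 (61, 62, 59 days between events).
So this recurs on the 24th of every 2 months.
Next: June 2018 → 2018-06-24.
August 2018: 2018-08-24.
October 2018: 2018-10-24.

2018-06-24, 2018-08-24, 2018-10-24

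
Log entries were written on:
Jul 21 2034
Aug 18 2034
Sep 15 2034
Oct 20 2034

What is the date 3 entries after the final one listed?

All dates are Fridays, 28, 28, 35 days apart.
Specifically, the 3rd Friday of each month.
3rd Friday of November 2034: Nov 17 2034.
3rd Friday of December 2034: Dec 15 2034.
3rd Friday of January 2035: Jan 19 2035.

Jan 19 2035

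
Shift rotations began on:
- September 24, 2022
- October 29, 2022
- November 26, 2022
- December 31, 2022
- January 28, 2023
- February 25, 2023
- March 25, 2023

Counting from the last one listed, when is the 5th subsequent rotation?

All Saturdays; the gaps (35, 28, 35, 28, 28, 28) vary with month length.
This is the last Saturday of each month.
Last Saturday of April 2023: April 29, 2023.
May 2023 ends with Saturday May 27, 2023.
Last Saturday of June 2023: June 24, 2023.
Last Saturday of July 2023: July 29, 2023.
Last Saturday of August 2023: August 26, 2023.

August 26, 2023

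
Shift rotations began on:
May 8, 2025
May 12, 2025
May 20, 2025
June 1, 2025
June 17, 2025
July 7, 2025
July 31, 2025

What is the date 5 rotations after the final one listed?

The spacing grows by 4 each time: 4, 8, 12, 16, 20, 24 days.
Next gap: 28 days. July 31, 2025 + 28 days = August 28, 2025.
Next gap: 32 days. August 28, 2025 + 32 days = September 29, 2025.
Next gap: 36 days. September 29, 2025 + 36 days = November 4, 2025.
Next gap: 40 days. November 4, 2025 + 40 days = December 14, 2025.
Next gap: 44 days. December 14, 2025 + 44 days = January 27, 2026.

January 27, 2026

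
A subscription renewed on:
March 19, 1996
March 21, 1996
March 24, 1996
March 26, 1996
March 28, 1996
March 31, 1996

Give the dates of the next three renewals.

The gap pattern 2, 3, 2, 2, 3 repeats every 3 events.
These are the Tuesdays, Thursdays and Sundays of each week.
Next Tuesday: April 2, 1996.
The following Thursday is April 4, 1996.
The following Sunday is April 7, 1996.

April 2, 1996; April 4, 1996; April 7, 1996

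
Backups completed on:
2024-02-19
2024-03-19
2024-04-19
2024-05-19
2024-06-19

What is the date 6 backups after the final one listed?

2024-12-19

Gaps: 29, 31, 30, 31 days — not constant. Every event is on the 19th of the month.
Pattern: the 19th of each month.
July 2024: 2024-07-19.
Next: August 2024 → 2024-08-19.
Next: September 2024 → 2024-09-19.
Next: October 2024 → 2024-10-19.
November 2024: 2024-11-19.
Next: December 2024 → 2024-12-19.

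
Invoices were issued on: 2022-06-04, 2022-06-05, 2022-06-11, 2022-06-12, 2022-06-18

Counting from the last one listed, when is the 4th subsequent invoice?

2022-07-02

Gaps: 1, 6, 1, 6 days — not constant, but cyclic with period 2.
The events fall on every Saturday and Sunday.
The following Sunday is 2022-06-19.
The following Saturday is 2022-06-25.
The following Sunday is 2022-06-26.
Next Saturday: 2022-07-02.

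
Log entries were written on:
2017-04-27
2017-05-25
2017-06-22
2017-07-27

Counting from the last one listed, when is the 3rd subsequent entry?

These are Thursdays at 28- or 35-day spacing (28, 28, 35).
The pattern: 4th Thursday of the month.
4th Thursday of August 2017: 2017-08-24.
4th Thursday of September 2017: 2017-09-28.
October 2017 — 4th Thursday is 2017-10-26.

2017-10-26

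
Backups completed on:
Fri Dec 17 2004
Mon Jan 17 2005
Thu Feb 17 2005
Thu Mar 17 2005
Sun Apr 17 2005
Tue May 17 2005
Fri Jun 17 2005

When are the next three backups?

Sun Jul 17 2005, Wed Aug 17 2005, Sat Sep 17 2005

Gaps: 31, 31, 28, 31, 30, 31 days — not constant. Every event is on the 17th of the month.
Pattern: the 17th of each month.
July 2005: Sun Jul 17 2005.
August 2005: Wed Aug 17 2005.
September 2005: Sat Sep 17 2005.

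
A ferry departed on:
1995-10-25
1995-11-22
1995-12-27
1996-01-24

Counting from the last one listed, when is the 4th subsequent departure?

Gaps: 28, 35, 28 days — a mix of 28 and 35. Every date is a Wednesday.
Each is the 4th Wednesday of its month.
4th Wednesday of February 1996: 1996-02-28.
4th Wednesday of March 1996: 1996-03-27.
April 1996 — 4th Wednesday is 1996-04-24.
May 1996 — 4th Wednesday is 1996-05-22.

1996-05-22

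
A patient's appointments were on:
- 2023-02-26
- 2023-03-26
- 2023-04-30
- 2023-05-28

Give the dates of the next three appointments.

All Sundays; the gaps (28, 35, 28) vary with month length.
This is the last Sunday of each month.
Last Sunday of June 2023: 2023-06-25.
Last Sunday of July 2023: 2023-07-30.
August 2023 ends with Sunday 2023-08-27.

2023-06-25, 2023-07-30, 2023-08-27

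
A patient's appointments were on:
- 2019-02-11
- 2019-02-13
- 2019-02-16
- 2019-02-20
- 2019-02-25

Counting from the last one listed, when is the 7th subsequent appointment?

Gaps: 2, 3, 4, 5 days — each gap is 1 larger than the previous one.
Next gap: 6 days. 2019-02-25 + 6 days = 2019-03-03.
Next gap: 7 days. 2019-03-03 + 7 days = 2019-03-10.
Next gap: 8 days. 2019-03-10 + 8 days = 2019-03-18.
Next gap: 9 days. 2019-03-18 + 9 days = 2019-03-27.
Next gap: 10 days. 2019-03-27 + 10 days = 2019-04-06.
Next gap: 11 days. 2019-04-06 + 11 days = 2019-04-17.
Next gap: 12 days. 2019-04-17 + 12 days = 2019-04-29.

2019-04-29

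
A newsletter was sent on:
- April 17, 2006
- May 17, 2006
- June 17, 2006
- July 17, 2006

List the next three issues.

The day-of-month is always 17 (30, 31, 30 days between events).
So this recurs on the 17th of each month.
August 2006: August 17, 2006.
Next: September 2006 → September 17, 2006.
Next: October 2006 → October 17, 2006.

August 17, 2006; September 17, 2006; October 17, 2006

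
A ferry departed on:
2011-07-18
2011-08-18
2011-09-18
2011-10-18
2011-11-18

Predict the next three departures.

Gaps: 31, 31, 30, 31 days — not constant. Every event is on the 18th of the month.
Pattern: the 18th of each month.
December 2011: 2011-12-18.
January 2012: 2012-01-18.
February 2012: 2012-02-18.

2011-12-18, 2012-01-18, 2012-02-18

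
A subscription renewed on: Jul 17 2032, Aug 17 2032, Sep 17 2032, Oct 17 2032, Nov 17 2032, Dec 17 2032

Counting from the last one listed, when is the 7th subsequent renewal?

Jul 17 2033

Gaps: 31, 31, 30, 31, 30 days — not constant. Every event is on the 17th of the month.
Pattern: the 17th of each month.
Next: January 2033 → Jan 17 2033.
Next: February 2033 → Feb 17 2033.
March 2033: Mar 17 2033.
Next: April 2033 → Apr 17 2033.
Next: May 2033 → May 17 2033.
Next: June 2033 → Jun 17 2033.
Next: July 2033 → Jul 17 2033.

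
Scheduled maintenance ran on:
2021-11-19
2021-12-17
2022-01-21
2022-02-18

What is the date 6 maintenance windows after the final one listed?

2022-08-19

Gaps: 28, 35, 28 days — a mix of 28 and 35. Every date is a Friday.
Each is the 3rd Friday of its month.
3rd Friday of March 2022: 2022-03-18.
April 2022 — 3rd Friday is 2022-04-15.
3rd Friday of May 2022: 2022-05-20.
June 2022 — 3rd Friday is 2022-06-17.
3rd Friday of July 2022: 2022-07-15.
August 2022 — 3rd Friday is 2022-08-19.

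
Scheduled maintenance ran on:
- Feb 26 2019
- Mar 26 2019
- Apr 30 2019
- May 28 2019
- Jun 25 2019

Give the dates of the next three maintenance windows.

These are Tuesdays with 28, 35, 28, 28-day gaps.
Each is the final Tuesday of its month — Apr 30 2019 is past the 28th, so '4th Tuesday' doesn't fit.
July 2019 ends with Tuesday Jul 30 2019.
August 2019 ends with Tuesday Aug 27 2019.
September 2019 ends with Tuesday Sep 24 2019.

Jul 30 2019, Aug 27 2019, Sep 24 2019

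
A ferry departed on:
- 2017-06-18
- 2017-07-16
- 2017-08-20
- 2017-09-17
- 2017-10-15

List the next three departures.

These are Sundays at 28- or 35-day spacing (28, 35, 28, 28).
The pattern: 3rd Sunday of the month.
November 2017 — 3rd Sunday is 2017-11-19.
3rd Sunday of December 2017: 2017-12-17.
3rd Sunday of January 2018: 2018-01-21.

2017-11-19, 2017-12-17, 2018-01-21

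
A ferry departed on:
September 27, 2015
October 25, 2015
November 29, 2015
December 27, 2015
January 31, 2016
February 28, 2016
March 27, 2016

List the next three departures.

April 24, 2016; May 29, 2016; June 26, 2016

All Sundays; the gaps (28, 35, 28, 35, 28, 28) vary with month length.
This is the last Sunday of each month.
April 2016 ends with Sunday April 24, 2016.
Last Sunday of May 2016: May 29, 2016.
June 2016 ends with Sunday June 26, 2016.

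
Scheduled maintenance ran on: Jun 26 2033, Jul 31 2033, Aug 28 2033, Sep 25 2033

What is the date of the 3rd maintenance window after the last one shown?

These are Sundays with 35, 28, 28-day gaps.
Each is the final Sunday of its month — Jul 31 2033 is past the 28th, so '4th Sunday' doesn't fit.
Last Sunday of October 2033: Oct 30 2033.
Last Sunday of November 2033: Nov 27 2033.
Last Sunday of December 2033: Dec 25 2033.

Dec 25 2033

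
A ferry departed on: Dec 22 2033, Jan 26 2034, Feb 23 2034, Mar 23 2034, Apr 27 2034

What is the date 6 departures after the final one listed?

Oct 26 2034

Gaps: 35, 28, 28, 35 days — a mix of 28 and 35. Every date is a Thursday.
Each is the 4th Thursday of its month.
May 2034 — 4th Thursday is May 25 2034.
June 2034 — 4th Thursday is Jun 22 2034.
4th Thursday of July 2034: Jul 27 2034.
August 2034 — 4th Thursday is Aug 24 2034.
4th Thursday of September 2034: Sep 28 2034.
4th Thursday of October 2034: Oct 26 2034.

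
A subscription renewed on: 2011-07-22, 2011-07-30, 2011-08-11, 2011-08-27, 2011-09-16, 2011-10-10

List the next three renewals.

Intervals are 8, 12, 16, 20, 24 days — an arithmetic progression with common difference 4.
Next gap: 28 days. 2011-10-10 + 28 days = 2011-11-07.
Next gap: 32 days. 2011-11-07 + 32 days = 2011-12-09.
Next gap: 36 days. 2011-12-09 + 36 days = 2012-01-14.

2011-11-07, 2011-12-09, 2012-01-14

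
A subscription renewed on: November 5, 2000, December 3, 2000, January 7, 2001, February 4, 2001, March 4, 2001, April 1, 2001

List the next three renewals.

May 6, 2001; June 3, 2001; July 1, 2001

All dates are Sundays, 28, 35, 28, 28, 28 days apart.
Specifically, the 1st Sunday of each month.
May 2001 — 1st Sunday is May 6, 2001.
1st Sunday of June 2001: June 3, 2001.
1st Sunday of July 2001: July 1, 2001.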